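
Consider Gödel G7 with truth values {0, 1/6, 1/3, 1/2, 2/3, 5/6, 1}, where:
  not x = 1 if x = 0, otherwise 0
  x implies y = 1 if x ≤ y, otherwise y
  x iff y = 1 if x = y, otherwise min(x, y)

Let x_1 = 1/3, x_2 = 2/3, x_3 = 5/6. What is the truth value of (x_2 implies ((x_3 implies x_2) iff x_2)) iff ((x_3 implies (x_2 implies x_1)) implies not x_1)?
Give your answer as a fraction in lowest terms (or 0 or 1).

0

x_3 implies x_2 = 5/6 implies 2/3 = 2/3
(x_3 implies x_2) iff x_2 = 2/3 iff 2/3 = 1
x_2 implies ((x_3 implies x_2) iff x_2) = 2/3 implies 1 = 1
x_2 implies x_1 = 2/3 implies 1/3 = 1/3
x_3 implies (x_2 implies x_1) = 5/6 implies 1/3 = 1/3
not x_1 = not 1/3 = 0
(x_3 implies (x_2 implies x_1)) implies not x_1 = 1/3 implies 0 = 0
(x_2 implies ((x_3 implies x_2) iff x_2)) iff ((x_3 implies (x_2 implies x_1)) implies not x_1) = 1 iff 0 = 0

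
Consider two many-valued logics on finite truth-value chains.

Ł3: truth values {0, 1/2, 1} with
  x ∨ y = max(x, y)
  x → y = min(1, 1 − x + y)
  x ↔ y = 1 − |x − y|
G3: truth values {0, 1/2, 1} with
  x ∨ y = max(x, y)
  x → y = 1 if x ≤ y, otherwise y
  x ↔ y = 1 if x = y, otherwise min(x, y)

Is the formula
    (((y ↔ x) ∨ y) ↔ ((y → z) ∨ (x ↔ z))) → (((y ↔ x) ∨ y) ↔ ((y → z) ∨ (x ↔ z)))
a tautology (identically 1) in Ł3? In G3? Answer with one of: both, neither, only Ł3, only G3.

both

In Ł3: every assignment gives 1 — tautology.
In G3: every assignment gives 1 — tautology.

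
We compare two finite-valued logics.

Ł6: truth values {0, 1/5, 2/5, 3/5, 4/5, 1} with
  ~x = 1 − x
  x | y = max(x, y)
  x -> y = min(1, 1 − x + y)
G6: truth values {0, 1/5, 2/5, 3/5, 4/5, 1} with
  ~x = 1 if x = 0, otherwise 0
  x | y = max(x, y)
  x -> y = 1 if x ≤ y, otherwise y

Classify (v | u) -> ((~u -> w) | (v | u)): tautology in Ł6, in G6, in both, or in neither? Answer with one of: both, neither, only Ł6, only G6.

both

In Ł6: every assignment gives 1 — tautology.
In G6: every assignment gives 1 — tautology.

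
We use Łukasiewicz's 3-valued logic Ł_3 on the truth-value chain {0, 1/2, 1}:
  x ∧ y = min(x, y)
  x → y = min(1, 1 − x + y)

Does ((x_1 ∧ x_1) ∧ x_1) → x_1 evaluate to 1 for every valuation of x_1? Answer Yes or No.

x_1 = 0 ↦ 1
x_1 = 1/2 ↦ 1
x_1 = 1 ↦ 1
Every assignment gives a value ≥ 1.

Yes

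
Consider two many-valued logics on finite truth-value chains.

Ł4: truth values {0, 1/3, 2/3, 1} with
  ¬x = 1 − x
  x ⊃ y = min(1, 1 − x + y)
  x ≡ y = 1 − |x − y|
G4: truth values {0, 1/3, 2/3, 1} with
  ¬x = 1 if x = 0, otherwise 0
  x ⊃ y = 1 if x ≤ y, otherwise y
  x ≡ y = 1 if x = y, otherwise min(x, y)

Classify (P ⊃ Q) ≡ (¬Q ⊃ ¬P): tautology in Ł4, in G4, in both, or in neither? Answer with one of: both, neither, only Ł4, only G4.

only Ł4

In Ł4: every assignment gives 1 — tautology.
In G4: at P = 2/3, Q = 1/3 the value is 1/3 — not a tautology.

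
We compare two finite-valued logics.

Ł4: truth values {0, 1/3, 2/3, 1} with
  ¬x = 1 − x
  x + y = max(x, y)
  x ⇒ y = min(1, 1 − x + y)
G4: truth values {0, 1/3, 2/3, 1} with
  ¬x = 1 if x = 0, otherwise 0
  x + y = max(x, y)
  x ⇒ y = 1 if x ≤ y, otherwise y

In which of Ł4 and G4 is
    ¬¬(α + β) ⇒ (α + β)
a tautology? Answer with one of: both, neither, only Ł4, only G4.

only Ł4

In Ł4: every assignment gives 1 — tautology.
In G4: at α = 0, β = 1/3 the value is 1/3 — not a tautology.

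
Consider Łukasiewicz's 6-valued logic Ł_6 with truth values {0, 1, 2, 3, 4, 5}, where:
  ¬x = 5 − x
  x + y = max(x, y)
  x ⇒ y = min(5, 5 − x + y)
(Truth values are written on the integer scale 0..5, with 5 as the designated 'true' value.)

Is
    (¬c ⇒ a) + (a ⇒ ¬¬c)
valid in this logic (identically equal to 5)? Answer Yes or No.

Counterexample: take a = 1, c = 0.
¬c = ¬0 = 5
¬c ⇒ a = 5 ⇒ 1 = 1
¬c = ¬0 = 5
¬¬c = ¬5 = 0
a ⇒ ¬¬c = 1 ⇒ 0 = 4
(¬c ⇒ a) + (a ⇒ ¬¬c) = 1 + 4 = 4
This gives 4 ≠ 5.

No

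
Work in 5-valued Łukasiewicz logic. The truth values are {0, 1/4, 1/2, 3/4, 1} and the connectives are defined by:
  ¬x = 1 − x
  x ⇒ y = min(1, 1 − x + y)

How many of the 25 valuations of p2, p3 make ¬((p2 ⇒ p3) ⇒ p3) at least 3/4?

4

value 1: 1 assignment (counts)
value 3/4: 3 assignments (counts)
value 1/2: 5 assignments
value 1/4: 7 assignments
value 0: 9 assignments
So 4 of the 25 assignments meet the threshold.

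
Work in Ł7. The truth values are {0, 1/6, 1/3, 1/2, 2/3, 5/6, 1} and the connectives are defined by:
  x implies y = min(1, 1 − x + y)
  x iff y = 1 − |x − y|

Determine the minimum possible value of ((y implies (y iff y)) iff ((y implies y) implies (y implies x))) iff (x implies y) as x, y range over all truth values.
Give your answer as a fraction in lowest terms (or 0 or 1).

Take x = 0, y = 1:
y iff y = 1 iff 1 = 1
y implies (y iff y) = 1 implies 1 = 1
y implies y = 1 implies 1 = 1
y implies x = 1 implies 0 = 0
(y implies y) implies (y implies x) = 1 implies 0 = 0
(y implies (y iff y)) iff ((y implies y) implies (y implies x)) = 1 iff 0 = 0
x implies y = 0 implies 1 = 1
((y implies (y iff y)) iff ((y implies y) implies (y implies x))) iff (x implies y) = 0 iff 1 = 0
No assignment yields a value below 0, so this is the minimum.

0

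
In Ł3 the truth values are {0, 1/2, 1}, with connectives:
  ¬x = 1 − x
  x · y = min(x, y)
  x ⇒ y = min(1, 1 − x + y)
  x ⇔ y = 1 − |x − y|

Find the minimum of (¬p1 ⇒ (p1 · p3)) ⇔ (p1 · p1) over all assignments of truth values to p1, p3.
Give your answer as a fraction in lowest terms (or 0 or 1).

1/2

Take p1 = 1/2, p3 = 1/2:
¬p1 = ¬1/2 = 1/2
p1 · p3 = 1/2 · 1/2 = 1/2
¬p1 ⇒ (p1 · p3) = 1/2 ⇒ 1/2 = 1
p1 · p1 = 1/2 · 1/2 = 1/2
(¬p1 ⇒ (p1 · p3)) ⇔ (p1 · p1) = 1 ⇔ 1/2 = 1/2
No assignment yields a value below 1/2, so this is the minimum.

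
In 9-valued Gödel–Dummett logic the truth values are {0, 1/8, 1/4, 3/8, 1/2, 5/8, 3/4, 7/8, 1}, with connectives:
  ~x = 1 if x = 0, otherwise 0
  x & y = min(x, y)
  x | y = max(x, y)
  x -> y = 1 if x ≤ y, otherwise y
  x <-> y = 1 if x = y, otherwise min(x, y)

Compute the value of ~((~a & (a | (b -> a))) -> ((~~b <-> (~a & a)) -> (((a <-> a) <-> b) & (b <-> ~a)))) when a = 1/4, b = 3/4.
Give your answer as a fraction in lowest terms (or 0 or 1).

~a = ~1/4 = 0
b -> a = 3/4 -> 1/4 = 1/4
a | (b -> a) = 1/4 | 1/4 = 1/4
~a & (a | (b -> a)) = 0 & 1/4 = 0
~b = ~3/4 = 0
~~b = ~0 = 1
~a = ~1/4 = 0
~a & a = 0 & 1/4 = 0
~~b <-> (~a & a) = 1 <-> 0 = 0
a <-> a = 1/4 <-> 1/4 = 1
(a <-> a) <-> b = 1 <-> 3/4 = 3/4
~a = ~1/4 = 0
b <-> ~a = 3/4 <-> 0 = 0
((a <-> a) <-> b) & (b <-> ~a) = 3/4 & 0 = 0
(~~b <-> (~a & a)) -> (((a <-> a) <-> b) & (b <-> ~a)) = 0 -> 0 = 1
(~a & (a | (b -> a))) -> ((~~b <-> (~a & a)) -> (((a <-> a) <-> b) & (b <-> ~a))) = 0 -> 1 = 1
~((~a & (a | (b -> a))) -> ((~~b <-> (~a & a)) -> (((a <-> a) <-> b) & (b <-> ~a)))) = ~1 = 0

0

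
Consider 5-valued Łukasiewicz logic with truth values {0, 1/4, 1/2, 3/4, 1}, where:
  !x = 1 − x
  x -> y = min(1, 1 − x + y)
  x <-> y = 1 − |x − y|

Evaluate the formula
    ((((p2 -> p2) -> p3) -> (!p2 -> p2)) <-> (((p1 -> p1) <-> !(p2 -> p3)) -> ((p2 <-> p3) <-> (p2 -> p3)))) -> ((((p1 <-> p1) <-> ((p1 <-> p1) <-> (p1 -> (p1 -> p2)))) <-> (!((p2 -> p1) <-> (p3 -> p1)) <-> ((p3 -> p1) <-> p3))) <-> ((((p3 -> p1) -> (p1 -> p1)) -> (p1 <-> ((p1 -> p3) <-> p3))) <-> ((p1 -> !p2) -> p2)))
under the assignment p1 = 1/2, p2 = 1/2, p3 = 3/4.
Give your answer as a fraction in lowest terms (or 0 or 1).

1/2

p2 -> p2 = 1/2 -> 1/2 = 1
(p2 -> p2) -> p3 = 1 -> 3/4 = 3/4
!p2 = !1/2 = 1/2
!p2 -> p2 = 1/2 -> 1/2 = 1
((p2 -> p2) -> p3) -> (!p2 -> p2) = 3/4 -> 1 = 1
p1 -> p1 = 1/2 -> 1/2 = 1
p2 -> p3 = 1/2 -> 3/4 = 1
!(p2 -> p3) = !1 = 0
(p1 -> p1) <-> !(p2 -> p3) = 1 <-> 0 = 0
p2 <-> p3 = 1/2 <-> 3/4 = 3/4
p2 -> p3 = 1/2 -> 3/4 = 1
(p2 <-> p3) <-> (p2 -> p3) = 3/4 <-> 1 = 3/4
((p1 -> p1) <-> !(p2 -> p3)) -> ((p2 <-> p3) <-> (p2 -> p3)) = 0 -> 3/4 = 1
(((p2 -> p2) -> p3) -> (!p2 -> p2)) <-> (((p1 -> p1) <-> !(p2 -> p3)) -> ((p2 <-> p3) <-> (p2 -> p3))) = 1 <-> 1 = 1
p1 <-> p1 = 1/2 <-> 1/2 = 1
p1 <-> p1 = 1/2 <-> 1/2 = 1
p1 -> p2 = 1/2 -> 1/2 = 1
p1 -> (p1 -> p2) = 1/2 -> 1 = 1
(p1 <-> p1) <-> (p1 -> (p1 -> p2)) = 1 <-> 1 = 1
(p1 <-> p1) <-> ((p1 <-> p1) <-> (p1 -> (p1 -> p2))) = 1 <-> 1 = 1
p2 -> p1 = 1/2 -> 1/2 = 1
p3 -> p1 = 3/4 -> 1/2 = 3/4
(p2 -> p1) <-> (p3 -> p1) = 1 <-> 3/4 = 3/4
!((p2 -> p1) <-> (p3 -> p1)) = !3/4 = 1/4
p3 -> p1 = 3/4 -> 1/2 = 3/4
(p3 -> p1) <-> p3 = 3/4 <-> 3/4 = 1
!((p2 -> p1) <-> (p3 -> p1)) <-> ((p3 -> p1) <-> p3) = 1/4 <-> 1 = 1/4
((p1 <-> p1) <-> ((p1 <-> p1) <-> (p1 -> (p1 -> p2)))) <-> (!((p2 -> p1) <-> (p3 -> p1)) <-> ((p3 -> p1) <-> p3)) = 1 <-> 1/4 = 1/4
p3 -> p1 = 3/4 -> 1/2 = 3/4
p1 -> p1 = 1/2 -> 1/2 = 1
(p3 -> p1) -> (p1 -> p1) = 3/4 -> 1 = 1
p1 -> p3 = 1/2 -> 3/4 = 1
(p1 -> p3) <-> p3 = 1 <-> 3/4 = 3/4
p1 <-> ((p1 -> p3) <-> p3) = 1/2 <-> 3/4 = 3/4
((p3 -> p1) -> (p1 -> p1)) -> (p1 <-> ((p1 -> p3) <-> p3)) = 1 -> 3/4 = 3/4
!p2 = !1/2 = 1/2
p1 -> !p2 = 1/2 -> 1/2 = 1
(p1 -> !p2) -> p2 = 1 -> 1/2 = 1/2
(((p3 -> p1) -> (p1 -> p1)) -> (p1 <-> ((p1 -> p3) <-> p3))) <-> ((p1 -> !p2) -> p2) = 3/4 <-> 1/2 = 3/4
(((p1 <-> p1) <-> ((p1 <-> p1) <-> (p1 -> (p1 -> p2)))) <-> (!((p2 -> p1) <-> (p3 -> p1)) <-> ((p3 -> p1) <-> p3))) <-> ((((p3 -> p1) -> (p1 -> p1)) -> (p1 <-> ((p1 -> p3) <-> p3))) <-> ((p1 -> !p2) -> p2)) = 1/4 <-> 3/4 = 1/2
((((p2 -> p2) -> p3) -> (!p2 -> p2)) <-> (((p1 -> p1) <-> !(p2 -> p3)) -> ((p2 <-> p3) <-> (p2 -> p3)))) -> ((((p1 <-> p1) <-> ((p1 <-> p1) <-> (p1 -> (p1 -> p2)))) <-> (!((p2 -> p1) <-> (p3 -> p1)) <-> ((p3 -> p1) <-> p3))) <-> ((((p3 -> p1) -> (p1 -> p1)) -> (p1 <-> ((p1 -> p3) <-> p3))) <-> ((p1 -> !p2) -> p2))) = 1 -> 1/2 = 1/2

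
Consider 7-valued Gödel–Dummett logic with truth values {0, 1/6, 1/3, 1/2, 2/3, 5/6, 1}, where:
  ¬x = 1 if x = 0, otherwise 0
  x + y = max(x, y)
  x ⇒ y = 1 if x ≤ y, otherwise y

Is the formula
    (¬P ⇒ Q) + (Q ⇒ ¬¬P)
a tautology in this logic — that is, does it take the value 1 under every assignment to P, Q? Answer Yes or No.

Counterexample: take P = 0, Q = 1/6.
¬P = ¬0 = 1
¬P ⇒ Q = 1 ⇒ 1/6 = 1/6
¬P = ¬0 = 1
¬¬P = ¬1 = 0
Q ⇒ ¬¬P = 1/6 ⇒ 0 = 0
(¬P ⇒ Q) + (Q ⇒ ¬¬P) = 1/6 + 0 = 1/6
This gives 1/6 ≠ 1.

No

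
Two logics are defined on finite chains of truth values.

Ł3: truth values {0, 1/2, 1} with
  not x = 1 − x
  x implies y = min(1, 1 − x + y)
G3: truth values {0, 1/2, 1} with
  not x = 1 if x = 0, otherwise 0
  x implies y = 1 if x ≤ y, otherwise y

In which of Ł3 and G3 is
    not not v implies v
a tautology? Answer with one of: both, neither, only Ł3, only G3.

only Ł3

In Ł3: every assignment gives 1 — tautology.
In G3: at v = 1/2 the value is 1/2 — not a tautology.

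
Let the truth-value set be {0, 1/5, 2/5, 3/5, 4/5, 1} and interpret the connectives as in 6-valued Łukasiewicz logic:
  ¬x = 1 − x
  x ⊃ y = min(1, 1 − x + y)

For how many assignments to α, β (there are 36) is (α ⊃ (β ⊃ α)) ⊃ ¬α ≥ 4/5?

value 1: 6 assignments (counts)
value 4/5: 6 assignments (counts)
value 3/5: 6 assignments
value 2/5: 6 assignments
value 1/5: 6 assignments
value 0: 6 assignments
So 12 of the 36 assignments meet the threshold.

12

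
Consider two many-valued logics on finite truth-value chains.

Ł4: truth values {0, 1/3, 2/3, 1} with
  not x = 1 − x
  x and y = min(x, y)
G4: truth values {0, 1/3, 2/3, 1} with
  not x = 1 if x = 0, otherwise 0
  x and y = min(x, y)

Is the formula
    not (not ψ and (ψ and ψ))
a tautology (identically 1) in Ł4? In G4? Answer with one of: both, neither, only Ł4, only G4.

In Ł4: at ψ = 1/3 the value is 2/3 — not a tautology.
In G4: every assignment gives 1 — tautology.

only G4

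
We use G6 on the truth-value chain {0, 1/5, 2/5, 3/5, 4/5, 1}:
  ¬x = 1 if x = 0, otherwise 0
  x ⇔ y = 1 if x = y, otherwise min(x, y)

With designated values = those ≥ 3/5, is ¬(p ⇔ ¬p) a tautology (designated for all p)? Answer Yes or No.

p = 0 ↦ 1
p = 1/5 ↦ 1
p = 2/5 ↦ 1
p = 3/5 ↦ 1
p = 4/5 ↦ 1
p = 1 ↦ 1
Every assignment gives a value ≥ 3/5.

Yes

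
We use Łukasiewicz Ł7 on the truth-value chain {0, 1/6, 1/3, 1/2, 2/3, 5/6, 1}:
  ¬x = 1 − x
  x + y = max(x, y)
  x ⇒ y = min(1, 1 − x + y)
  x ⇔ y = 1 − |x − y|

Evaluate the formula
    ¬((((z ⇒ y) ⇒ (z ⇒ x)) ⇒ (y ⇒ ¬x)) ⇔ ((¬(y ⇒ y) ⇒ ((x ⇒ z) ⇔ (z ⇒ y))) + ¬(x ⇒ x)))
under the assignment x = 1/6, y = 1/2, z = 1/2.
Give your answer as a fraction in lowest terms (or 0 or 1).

0

z ⇒ y = 1/2 ⇒ 1/2 = 1
z ⇒ x = 1/2 ⇒ 1/6 = 2/3
(z ⇒ y) ⇒ (z ⇒ x) = 1 ⇒ 2/3 = 2/3
¬x = ¬1/6 = 5/6
y ⇒ ¬x = 1/2 ⇒ 5/6 = 1
((z ⇒ y) ⇒ (z ⇒ x)) ⇒ (y ⇒ ¬x) = 2/3 ⇒ 1 = 1
y ⇒ y = 1/2 ⇒ 1/2 = 1
¬(y ⇒ y) = ¬1 = 0
x ⇒ z = 1/6 ⇒ 1/2 = 1
z ⇒ y = 1/2 ⇒ 1/2 = 1
(x ⇒ z) ⇔ (z ⇒ y) = 1 ⇔ 1 = 1
¬(y ⇒ y) ⇒ ((x ⇒ z) ⇔ (z ⇒ y)) = 0 ⇒ 1 = 1
x ⇒ x = 1/6 ⇒ 1/6 = 1
¬(x ⇒ x) = ¬1 = 0
(¬(y ⇒ y) ⇒ ((x ⇒ z) ⇔ (z ⇒ y))) + ¬(x ⇒ x) = 1 + 0 = 1
(((z ⇒ y) ⇒ (z ⇒ x)) ⇒ (y ⇒ ¬x)) ⇔ ((¬(y ⇒ y) ⇒ ((x ⇒ z) ⇔ (z ⇒ y))) + ¬(x ⇒ x)) = 1 ⇔ 1 = 1
¬((((z ⇒ y) ⇒ (z ⇒ x)) ⇒ (y ⇒ ¬x)) ⇔ ((¬(y ⇒ y) ⇒ ((x ⇒ z) ⇔ (z ⇒ y))) + ¬(x ⇒ x))) = ¬1 = 0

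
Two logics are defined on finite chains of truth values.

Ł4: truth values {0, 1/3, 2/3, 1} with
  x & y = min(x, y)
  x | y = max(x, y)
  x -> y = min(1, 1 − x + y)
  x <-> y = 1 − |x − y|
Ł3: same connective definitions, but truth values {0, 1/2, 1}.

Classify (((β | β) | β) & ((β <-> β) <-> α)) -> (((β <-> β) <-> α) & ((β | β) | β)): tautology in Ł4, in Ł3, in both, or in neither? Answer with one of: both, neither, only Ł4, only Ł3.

both

In Ł4: every assignment gives 1 — tautology.
In Ł3: every assignment gives 1 — tautology.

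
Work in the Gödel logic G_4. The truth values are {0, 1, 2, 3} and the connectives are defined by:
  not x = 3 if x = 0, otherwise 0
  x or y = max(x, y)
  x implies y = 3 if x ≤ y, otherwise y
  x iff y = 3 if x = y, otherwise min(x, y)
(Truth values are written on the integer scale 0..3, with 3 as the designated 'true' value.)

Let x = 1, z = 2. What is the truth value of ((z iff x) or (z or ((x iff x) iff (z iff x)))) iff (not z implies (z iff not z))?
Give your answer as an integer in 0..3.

z iff x = 2 iff 1 = 1
x iff x = 1 iff 1 = 3
z iff x = 2 iff 1 = 1
(x iff x) iff (z iff x) = 3 iff 1 = 1
z or ((x iff x) iff (z iff x)) = 2 or 1 = 2
(z iff x) or (z or ((x iff x) iff (z iff x))) = 1 or 2 = 2
not z = not 2 = 0
not z = not 2 = 0
z iff not z = 2 iff 0 = 0
not z implies (z iff not z) = 0 implies 0 = 3
((z iff x) or (z or ((x iff x) iff (z iff x)))) iff (not z implies (z iff not z)) = 2 iff 3 = 2

2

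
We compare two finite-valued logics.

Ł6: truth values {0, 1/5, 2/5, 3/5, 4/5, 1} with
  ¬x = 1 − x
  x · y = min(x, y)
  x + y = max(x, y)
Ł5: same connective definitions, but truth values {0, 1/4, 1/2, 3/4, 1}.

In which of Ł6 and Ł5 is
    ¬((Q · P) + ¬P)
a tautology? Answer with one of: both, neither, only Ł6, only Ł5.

neither

In Ł6: at P = 0, Q = 0 the value is 0 — not a tautology.
In Ł5: at P = 0, Q = 0 the value is 0 — not a tautology.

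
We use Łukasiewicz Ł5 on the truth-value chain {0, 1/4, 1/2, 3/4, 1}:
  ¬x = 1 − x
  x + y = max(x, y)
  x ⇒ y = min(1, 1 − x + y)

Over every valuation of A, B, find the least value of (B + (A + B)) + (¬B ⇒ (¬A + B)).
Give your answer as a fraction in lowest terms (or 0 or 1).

1/2

Take A = 1/2, B = 0:
A + B = 1/2 + 0 = 1/2
B + (A + B) = 0 + 1/2 = 1/2
¬B = ¬0 = 1
¬A = ¬1/2 = 1/2
¬A + B = 1/2 + 0 = 1/2
¬B ⇒ (¬A + B) = 1 ⇒ 1/2 = 1/2
(B + (A + B)) + (¬B ⇒ (¬A + B)) = 1/2 + 1/2 = 1/2
No assignment yields a value below 1/2, so this is the minimum.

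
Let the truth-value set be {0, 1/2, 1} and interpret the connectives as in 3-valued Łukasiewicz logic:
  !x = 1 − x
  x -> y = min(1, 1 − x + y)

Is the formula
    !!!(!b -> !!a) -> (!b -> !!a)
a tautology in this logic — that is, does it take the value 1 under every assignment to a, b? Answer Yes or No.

Counterexample: take a = 0, b = 0.
!b = !0 = 1
!a = !0 = 1
!!a = !1 = 0
!b -> !!a = 1 -> 0 = 0
!(!b -> !!a) = !0 = 1
!!(!b -> !!a) = !1 = 0
!!!(!b -> !!a) = !0 = 1
!b = !0 = 1
!a = !0 = 1
!!a = !1 = 0
!b -> !!a = 1 -> 0 = 0
!!!(!b -> !!a) -> (!b -> !!a) = 1 -> 0 = 0
This gives 0 ≠ 1.

No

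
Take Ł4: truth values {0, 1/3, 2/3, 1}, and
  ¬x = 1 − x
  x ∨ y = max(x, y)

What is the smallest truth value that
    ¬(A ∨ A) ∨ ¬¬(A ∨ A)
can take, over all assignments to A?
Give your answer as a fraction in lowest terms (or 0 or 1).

Take A = 1/3:
A ∨ A = 1/3 ∨ 1/3 = 1/3
¬(A ∨ A) = ¬1/3 = 2/3
A ∨ A = 1/3 ∨ 1/3 = 1/3
¬(A ∨ A) = ¬1/3 = 2/3
¬¬(A ∨ A) = ¬2/3 = 1/3
¬(A ∨ A) ∨ ¬¬(A ∨ A) = 2/3 ∨ 1/3 = 2/3
No assignment yields a value below 2/3, so this is the minimum.

2/3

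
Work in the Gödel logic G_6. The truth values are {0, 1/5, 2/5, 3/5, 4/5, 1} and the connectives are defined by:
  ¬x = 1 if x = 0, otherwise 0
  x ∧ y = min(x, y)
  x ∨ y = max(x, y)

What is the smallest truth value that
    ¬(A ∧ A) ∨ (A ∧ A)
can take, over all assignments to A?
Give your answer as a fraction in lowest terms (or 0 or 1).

1/5

Take A = 1/5:
A ∧ A = 1/5 ∧ 1/5 = 1/5
¬(A ∧ A) = ¬1/5 = 0
A ∧ A = 1/5 ∧ 1/5 = 1/5
¬(A ∧ A) ∨ (A ∧ A) = 0 ∨ 1/5 = 1/5
No assignment yields a value below 1/5, so this is the minimum.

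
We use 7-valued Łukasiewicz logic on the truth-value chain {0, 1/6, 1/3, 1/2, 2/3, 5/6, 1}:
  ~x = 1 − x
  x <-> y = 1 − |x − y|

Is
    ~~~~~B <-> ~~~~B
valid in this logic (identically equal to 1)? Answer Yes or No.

Counterexample: take B = 0.
~B = ~0 = 1
~~B = ~1 = 0
~~~B = ~0 = 1
~~~~B = ~1 = 0
~~~~~B = ~0 = 1
~B = ~0 = 1
~~B = ~1 = 0
~~~B = ~0 = 1
~~~~B = ~1 = 0
~~~~~B <-> ~~~~B = 1 <-> 0 = 0
This gives 0 ≠ 1.

No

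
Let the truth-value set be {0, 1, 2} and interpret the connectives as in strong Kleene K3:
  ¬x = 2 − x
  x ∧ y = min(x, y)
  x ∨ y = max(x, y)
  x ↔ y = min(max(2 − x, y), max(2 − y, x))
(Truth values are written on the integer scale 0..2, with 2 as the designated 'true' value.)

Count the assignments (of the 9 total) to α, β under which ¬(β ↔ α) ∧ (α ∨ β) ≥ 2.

α = 0, β = 0 ↦ 0  <
α = 0, β = 1 ↦ 1  <
α = 0, β = 2 ↦ 2  ≥
α = 1, β = 0 ↦ 1  <
α = 1, β = 1 ↦ 1  <
α = 1, β = 2 ↦ 1  <
α = 2, β = 0 ↦ 2  ≥
α = 2, β = 1 ↦ 1  <
α = 2, β = 2 ↦ 0  <
So 2 of the 9 assignments meet the threshold.

2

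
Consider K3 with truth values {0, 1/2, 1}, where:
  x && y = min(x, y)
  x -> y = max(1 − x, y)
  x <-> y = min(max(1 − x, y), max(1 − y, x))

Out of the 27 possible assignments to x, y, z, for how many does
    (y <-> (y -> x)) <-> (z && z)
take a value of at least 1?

5

value 1: 5 assignments (counts)
value 1/2: 17 assignments
value 0: 5 assignments
So 5 of the 27 assignments meet the threshold.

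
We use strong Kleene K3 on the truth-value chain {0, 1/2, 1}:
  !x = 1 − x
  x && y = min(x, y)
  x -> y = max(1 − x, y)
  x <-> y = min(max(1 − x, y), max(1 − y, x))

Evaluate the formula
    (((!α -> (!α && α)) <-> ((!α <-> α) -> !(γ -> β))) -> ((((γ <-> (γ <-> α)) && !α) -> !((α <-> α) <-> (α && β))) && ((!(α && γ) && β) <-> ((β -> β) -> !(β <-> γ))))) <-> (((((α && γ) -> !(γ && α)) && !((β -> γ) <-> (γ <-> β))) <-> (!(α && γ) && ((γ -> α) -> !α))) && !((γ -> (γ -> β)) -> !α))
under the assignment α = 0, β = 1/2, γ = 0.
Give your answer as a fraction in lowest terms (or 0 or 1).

0

!α = !0 = 1
!α = !0 = 1
!α && α = 1 && 0 = 0
!α -> (!α && α) = 1 -> 0 = 0
!α = !0 = 1
!α <-> α = 1 <-> 0 = 0
γ -> β = 0 -> 1/2 = 1
!(γ -> β) = !1 = 0
(!α <-> α) -> !(γ -> β) = 0 -> 0 = 1
(!α -> (!α && α)) <-> ((!α <-> α) -> !(γ -> β)) = 0 <-> 1 = 0
γ <-> α = 0 <-> 0 = 1
γ <-> (γ <-> α) = 0 <-> 1 = 0
!α = !0 = 1
(γ <-> (γ <-> α)) && !α = 0 && 1 = 0
α <-> α = 0 <-> 0 = 1
α && β = 0 && 1/2 = 0
(α <-> α) <-> (α && β) = 1 <-> 0 = 0
!((α <-> α) <-> (α && β)) = !0 = 1
((γ <-> (γ <-> α)) && !α) -> !((α <-> α) <-> (α && β)) = 0 -> 1 = 1
α && γ = 0 && 0 = 0
!(α && γ) = !0 = 1
!(α && γ) && β = 1 && 1/2 = 1/2
β -> β = 1/2 -> 1/2 = 1/2
β <-> γ = 1/2 <-> 0 = 1/2
!(β <-> γ) = !1/2 = 1/2
(β -> β) -> !(β <-> γ) = 1/2 -> 1/2 = 1/2
(!(α && γ) && β) <-> ((β -> β) -> !(β <-> γ)) = 1/2 <-> 1/2 = 1/2
(((γ <-> (γ <-> α)) && !α) -> !((α <-> α) <-> (α && β))) && ((!(α && γ) && β) <-> ((β -> β) -> !(β <-> γ))) = 1 && 1/2 = 1/2
((!α -> (!α && α)) <-> ((!α <-> α) -> !(γ -> β))) -> ((((γ <-> (γ <-> α)) && !α) -> !((α <-> α) <-> (α && β))) && ((!(α && γ) && β) <-> ((β -> β) -> !(β <-> γ)))) = 0 -> 1/2 = 1
α && γ = 0 && 0 = 0
γ && α = 0 && 0 = 0
!(γ && α) = !0 = 1
(α && γ) -> !(γ && α) = 0 -> 1 = 1
β -> γ = 1/2 -> 0 = 1/2
γ <-> β = 0 <-> 1/2 = 1/2
(β -> γ) <-> (γ <-> β) = 1/2 <-> 1/2 = 1/2
!((β -> γ) <-> (γ <-> β)) = !1/2 = 1/2
((α && γ) -> !(γ && α)) && !((β -> γ) <-> (γ <-> β)) = 1 && 1/2 = 1/2
α && γ = 0 && 0 = 0
!(α && γ) = !0 = 1
γ -> α = 0 -> 0 = 1
!α = !0 = 1
(γ -> α) -> !α = 1 -> 1 = 1
!(α && γ) && ((γ -> α) -> !α) = 1 && 1 = 1
(((α && γ) -> !(γ && α)) && !((β -> γ) <-> (γ <-> β))) <-> (!(α && γ) && ((γ -> α) -> !α)) = 1/2 <-> 1 = 1/2
γ -> β = 0 -> 1/2 = 1
γ -> (γ -> β) = 0 -> 1 = 1
!α = !0 = 1
(γ -> (γ -> β)) -> !α = 1 -> 1 = 1
!((γ -> (γ -> β)) -> !α) = !1 = 0
((((α && γ) -> !(γ && α)) && !((β -> γ) <-> (γ <-> β))) <-> (!(α && γ) && ((γ -> α) -> !α))) && !((γ -> (γ -> β)) -> !α) = 1/2 && 0 = 0
(((!α -> (!α && α)) <-> ((!α <-> α) -> !(γ -> β))) -> ((((γ <-> (γ <-> α)) && !α) -> !((α <-> α) <-> (α && β))) && ((!(α && γ) && β) <-> ((β -> β) -> !(β <-> γ))))) <-> (((((α && γ) -> !(γ && α)) && !((β -> γ) <-> (γ <-> β))) <-> (!(α && γ) && ((γ -> α) -> !α))) && !((γ -> (γ -> β)) -> !α)) = 1 <-> 0 = 0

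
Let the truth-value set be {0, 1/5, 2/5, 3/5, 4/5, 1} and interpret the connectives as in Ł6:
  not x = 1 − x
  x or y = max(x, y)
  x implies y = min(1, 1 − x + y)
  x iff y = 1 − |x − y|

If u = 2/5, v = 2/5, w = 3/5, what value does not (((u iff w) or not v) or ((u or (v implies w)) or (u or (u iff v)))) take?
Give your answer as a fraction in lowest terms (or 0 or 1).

0

u iff w = 2/5 iff 3/5 = 4/5
not v = not 2/5 = 3/5
(u iff w) or not v = 4/5 or 3/5 = 4/5
v implies w = 2/5 implies 3/5 = 1
u or (v implies w) = 2/5 or 1 = 1
u iff v = 2/5 iff 2/5 = 1
u or (u iff v) = 2/5 or 1 = 1
(u or (v implies w)) or (u or (u iff v)) = 1 or 1 = 1
((u iff w) or not v) or ((u or (v implies w)) or (u or (u iff v))) = 4/5 or 1 = 1
not (((u iff w) or not v) or ((u or (v implies w)) or (u or (u iff v)))) = not 1 = 0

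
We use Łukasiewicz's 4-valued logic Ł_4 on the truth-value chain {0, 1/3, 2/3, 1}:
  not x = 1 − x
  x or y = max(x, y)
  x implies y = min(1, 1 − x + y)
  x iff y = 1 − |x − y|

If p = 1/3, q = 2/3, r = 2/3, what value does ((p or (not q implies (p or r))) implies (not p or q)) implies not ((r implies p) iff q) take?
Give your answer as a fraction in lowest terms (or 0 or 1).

not q = not 2/3 = 1/3
p or r = 1/3 or 2/3 = 2/3
not q implies (p or r) = 1/3 implies 2/3 = 1
p or (not q implies (p or r)) = 1/3 or 1 = 1
not p = not 1/3 = 2/3
not p or q = 2/3 or 2/3 = 2/3
(p or (not q implies (p or r))) implies (not p or q) = 1 implies 2/3 = 2/3
r implies p = 2/3 implies 1/3 = 2/3
(r implies p) iff q = 2/3 iff 2/3 = 1
not ((r implies p) iff q) = not 1 = 0
((p or (not q implies (p or r))) implies (not p or q)) implies not ((r implies p) iff q) = 2/3 implies 0 = 1/3

1/3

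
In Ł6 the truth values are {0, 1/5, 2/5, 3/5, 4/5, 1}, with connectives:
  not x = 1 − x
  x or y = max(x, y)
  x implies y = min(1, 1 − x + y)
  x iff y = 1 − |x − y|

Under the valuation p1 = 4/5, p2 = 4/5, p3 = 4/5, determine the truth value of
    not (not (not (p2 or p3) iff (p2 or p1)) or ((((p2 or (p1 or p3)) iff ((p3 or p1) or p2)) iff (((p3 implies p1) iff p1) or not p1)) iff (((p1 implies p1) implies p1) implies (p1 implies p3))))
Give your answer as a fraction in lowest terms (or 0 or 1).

p2 or p3 = 4/5 or 4/5 = 4/5
not (p2 or p3) = not 4/5 = 1/5
p2 or p1 = 4/5 or 4/5 = 4/5
not (p2 or p3) iff (p2 or p1) = 1/5 iff 4/5 = 2/5
not (not (p2 or p3) iff (p2 or p1)) = not 2/5 = 3/5
p1 or p3 = 4/5 or 4/5 = 4/5
p2 or (p1 or p3) = 4/5 or 4/5 = 4/5
p3 or p1 = 4/5 or 4/5 = 4/5
(p3 or p1) or p2 = 4/5 or 4/5 = 4/5
(p2 or (p1 or p3)) iff ((p3 or p1) or p2) = 4/5 iff 4/5 = 1
p3 implies p1 = 4/5 implies 4/5 = 1
(p3 implies p1) iff p1 = 1 iff 4/5 = 4/5
not p1 = not 4/5 = 1/5
((p3 implies p1) iff p1) or not p1 = 4/5 or 1/5 = 4/5
((p2 or (p1 or p3)) iff ((p3 or p1) or p2)) iff (((p3 implies p1) iff p1) or not p1) = 1 iff 4/5 = 4/5
p1 implies p1 = 4/5 implies 4/5 = 1
(p1 implies p1) implies p1 = 1 implies 4/5 = 4/5
p1 implies p3 = 4/5 implies 4/5 = 1
((p1 implies p1) implies p1) implies (p1 implies p3) = 4/5 implies 1 = 1
(((p2 or (p1 or p3)) iff ((p3 or p1) or p2)) iff (((p3 implies p1) iff p1) or not p1)) iff (((p1 implies p1) implies p1) implies (p1 implies p3)) = 4/5 iff 1 = 4/5
not (not (p2 or p3) iff (p2 or p1)) or ((((p2 or (p1 or p3)) iff ((p3 or p1) or p2)) iff (((p3 implies p1) iff p1) or not p1)) iff (((p1 implies p1) implies p1) implies (p1 implies p3))) = 3/5 or 4/5 = 4/5
not (not (not (p2 or p3) iff (p2 or p1)) or ((((p2 or (p1 or p3)) iff ((p3 or p1) or p2)) iff (((p3 implies p1) iff p1) or not p1)) iff (((p1 implies p1) implies p1) implies (p1 implies p3)))) = not 4/5 = 1/5

1/5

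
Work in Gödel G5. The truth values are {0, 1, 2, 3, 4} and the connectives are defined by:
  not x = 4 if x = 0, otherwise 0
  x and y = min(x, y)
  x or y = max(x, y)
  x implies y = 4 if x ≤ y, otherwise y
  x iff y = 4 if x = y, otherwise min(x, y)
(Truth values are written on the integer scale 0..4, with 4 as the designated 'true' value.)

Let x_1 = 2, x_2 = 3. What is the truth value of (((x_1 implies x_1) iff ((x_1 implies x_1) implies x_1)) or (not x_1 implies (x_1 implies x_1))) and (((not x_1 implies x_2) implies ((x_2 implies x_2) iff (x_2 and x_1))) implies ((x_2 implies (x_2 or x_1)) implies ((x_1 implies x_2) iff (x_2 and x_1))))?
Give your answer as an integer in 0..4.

x_1 implies x_1 = 2 implies 2 = 4
x_1 implies x_1 = 2 implies 2 = 4
(x_1 implies x_1) implies x_1 = 4 implies 2 = 2
(x_1 implies x_1) iff ((x_1 implies x_1) implies x_1) = 4 iff 2 = 2
not x_1 = not 2 = 0
x_1 implies x_1 = 2 implies 2 = 4
not x_1 implies (x_1 implies x_1) = 0 implies 4 = 4
((x_1 implies x_1) iff ((x_1 implies x_1) implies x_1)) or (not x_1 implies (x_1 implies x_1)) = 2 or 4 = 4
not x_1 = not 2 = 0
not x_1 implies x_2 = 0 implies 3 = 4
x_2 implies x_2 = 3 implies 3 = 4
x_2 and x_1 = 3 and 2 = 2
(x_2 implies x_2) iff (x_2 and x_1) = 4 iff 2 = 2
(not x_1 implies x_2) implies ((x_2 implies x_2) iff (x_2 and x_1)) = 4 implies 2 = 2
x_2 or x_1 = 3 or 2 = 3
x_2 implies (x_2 or x_1) = 3 implies 3 = 4
x_1 implies x_2 = 2 implies 3 = 4
x_2 and x_1 = 3 and 2 = 2
(x_1 implies x_2) iff (x_2 and x_1) = 4 iff 2 = 2
(x_2 implies (x_2 or x_1)) implies ((x_1 implies x_2) iff (x_2 and x_1)) = 4 implies 2 = 2
((not x_1 implies x_2) implies ((x_2 implies x_2) iff (x_2 and x_1))) implies ((x_2 implies (x_2 or x_1)) implies ((x_1 implies x_2) iff (x_2 and x_1))) = 2 implies 2 = 4
(((x_1 implies x_1) iff ((x_1 implies x_1) implies x_1)) or (not x_1 implies (x_1 implies x_1))) and (((not x_1 implies x_2) implies ((x_2 implies x_2) iff (x_2 and x_1))) implies ((x_2 implies (x_2 or x_1)) implies ((x_1 implies x_2) iff (x_2 and x_1)))) = 4 and 4 = 4

4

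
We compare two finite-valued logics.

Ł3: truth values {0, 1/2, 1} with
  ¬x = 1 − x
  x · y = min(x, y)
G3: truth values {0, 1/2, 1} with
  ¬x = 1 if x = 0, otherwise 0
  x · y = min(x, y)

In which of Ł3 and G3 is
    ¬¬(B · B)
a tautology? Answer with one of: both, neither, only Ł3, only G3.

neither

In Ł3: at B = 0 the value is 0 — not a tautology.
In G3: at B = 0 the value is 0 — not a tautology.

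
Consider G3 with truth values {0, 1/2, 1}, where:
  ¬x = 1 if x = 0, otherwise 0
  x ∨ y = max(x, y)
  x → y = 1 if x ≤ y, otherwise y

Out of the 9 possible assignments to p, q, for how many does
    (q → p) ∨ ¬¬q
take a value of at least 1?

p = 0, q = 0 ↦ 1  ≥
p = 0, q = 1/2 ↦ 1  ≥
p = 0, q = 1 ↦ 1  ≥
p = 1/2, q = 0 ↦ 1  ≥
p = 1/2, q = 1/2 ↦ 1  ≥
p = 1/2, q = 1 ↦ 1  ≥
p = 1, q = 0 ↦ 1  ≥
p = 1, q = 1/2 ↦ 1  ≥
p = 1, q = 1 ↦ 1  ≥
So 9 of the 9 assignments meet the threshold.

9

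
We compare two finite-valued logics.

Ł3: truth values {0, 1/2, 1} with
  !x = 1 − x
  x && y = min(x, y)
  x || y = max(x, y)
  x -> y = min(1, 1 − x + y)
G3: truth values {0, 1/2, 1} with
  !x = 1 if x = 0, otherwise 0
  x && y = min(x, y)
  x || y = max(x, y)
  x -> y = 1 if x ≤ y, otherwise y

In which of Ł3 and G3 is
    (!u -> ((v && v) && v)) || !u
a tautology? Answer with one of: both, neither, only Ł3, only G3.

In Ł3: at u = 1/2, v = 0 the value is 1/2 — not a tautology.
In G3: every assignment gives 1 — tautology.

only G3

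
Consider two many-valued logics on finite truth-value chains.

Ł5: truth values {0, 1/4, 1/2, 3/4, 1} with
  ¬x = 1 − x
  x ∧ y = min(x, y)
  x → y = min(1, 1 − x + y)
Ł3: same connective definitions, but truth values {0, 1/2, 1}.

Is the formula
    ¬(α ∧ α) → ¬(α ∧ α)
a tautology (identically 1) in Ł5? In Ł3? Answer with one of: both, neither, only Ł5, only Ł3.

In Ł5: every assignment gives 1 — tautology.
In Ł3: every assignment gives 1 — tautology.

both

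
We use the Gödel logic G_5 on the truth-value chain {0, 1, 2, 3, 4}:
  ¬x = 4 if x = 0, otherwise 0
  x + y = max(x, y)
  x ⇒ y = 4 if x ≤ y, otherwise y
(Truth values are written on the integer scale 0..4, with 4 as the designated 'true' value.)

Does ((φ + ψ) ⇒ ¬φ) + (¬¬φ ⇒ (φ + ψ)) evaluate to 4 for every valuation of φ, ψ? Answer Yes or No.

No

Counterexample: take φ = 1, ψ = 0.
φ + ψ = 1 + 0 = 1
¬φ = ¬1 = 0
(φ + ψ) ⇒ ¬φ = 1 ⇒ 0 = 0
¬φ = ¬1 = 0
¬¬φ = ¬0 = 4
φ + ψ = 1 + 0 = 1
¬¬φ ⇒ (φ + ψ) = 4 ⇒ 1 = 1
((φ + ψ) ⇒ ¬φ) + (¬¬φ ⇒ (φ + ψ)) = 0 + 1 = 1
This gives 1 ≠ 4.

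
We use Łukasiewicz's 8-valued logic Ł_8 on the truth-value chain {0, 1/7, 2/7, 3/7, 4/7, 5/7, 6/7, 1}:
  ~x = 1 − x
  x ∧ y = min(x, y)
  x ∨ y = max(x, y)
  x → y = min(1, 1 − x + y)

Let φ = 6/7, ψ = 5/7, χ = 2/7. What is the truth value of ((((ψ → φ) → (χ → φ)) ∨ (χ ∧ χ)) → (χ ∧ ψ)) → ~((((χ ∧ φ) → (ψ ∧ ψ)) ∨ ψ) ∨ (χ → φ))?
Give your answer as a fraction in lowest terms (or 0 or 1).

5/7

ψ → φ = 5/7 → 6/7 = 1
χ → φ = 2/7 → 6/7 = 1
(ψ → φ) → (χ → φ) = 1 → 1 = 1
χ ∧ χ = 2/7 ∧ 2/7 = 2/7
((ψ → φ) → (χ → φ)) ∨ (χ ∧ χ) = 1 ∨ 2/7 = 1
χ ∧ ψ = 2/7 ∧ 5/7 = 2/7
(((ψ → φ) → (χ → φ)) ∨ (χ ∧ χ)) → (χ ∧ ψ) = 1 → 2/7 = 2/7
χ ∧ φ = 2/7 ∧ 6/7 = 2/7
ψ ∧ ψ = 5/7 ∧ 5/7 = 5/7
(χ ∧ φ) → (ψ ∧ ψ) = 2/7 → 5/7 = 1
((χ ∧ φ) → (ψ ∧ ψ)) ∨ ψ = 1 ∨ 5/7 = 1
χ → φ = 2/7 → 6/7 = 1
(((χ ∧ φ) → (ψ ∧ ψ)) ∨ ψ) ∨ (χ → φ) = 1 ∨ 1 = 1
~((((χ ∧ φ) → (ψ ∧ ψ)) ∨ ψ) ∨ (χ → φ)) = ~1 = 0
((((ψ → φ) → (χ → φ)) ∨ (χ ∧ χ)) → (χ ∧ ψ)) → ~((((χ ∧ φ) → (ψ ∧ ψ)) ∨ ψ) ∨ (χ → φ)) = 2/7 → 0 = 5/7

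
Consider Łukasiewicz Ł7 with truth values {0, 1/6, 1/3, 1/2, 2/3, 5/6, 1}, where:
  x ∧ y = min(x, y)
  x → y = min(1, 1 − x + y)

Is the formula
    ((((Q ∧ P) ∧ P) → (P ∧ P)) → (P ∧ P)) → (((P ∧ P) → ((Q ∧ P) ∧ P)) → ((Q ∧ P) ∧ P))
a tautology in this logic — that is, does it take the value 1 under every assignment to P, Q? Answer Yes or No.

At P = 1/3, Q = 1/3, for instance:
Q ∧ P = 1/3 ∧ 1/3 = 1/3
(Q ∧ P) ∧ P = 1/3 ∧ 1/3 = 1/3
P ∧ P = 1/3 ∧ 1/3 = 1/3
((Q ∧ P) ∧ P) → (P ∧ P) = 1/3 → 1/3 = 1
(((Q ∧ P) ∧ P) → (P ∧ P)) → (P ∧ P) = 1 → 1/3 = 1/3
(P ∧ P) → ((Q ∧ P) ∧ P) = 1/3 → 1/3 = 1
((P ∧ P) → ((Q ∧ P) ∧ P)) → ((Q ∧ P) ∧ P) = 1 → 1/3 = 1/3
((((Q ∧ P) ∧ P) → (P ∧ P)) → (P ∧ P)) → (((P ∧ P) → ((Q ∧ P) ∧ P)) → ((Q ∧ P) ∧ P)) = 1/3 → 1/3 = 1
and checking the remaining 48 assignments likewise gives ≥ 1 in every case.

Yes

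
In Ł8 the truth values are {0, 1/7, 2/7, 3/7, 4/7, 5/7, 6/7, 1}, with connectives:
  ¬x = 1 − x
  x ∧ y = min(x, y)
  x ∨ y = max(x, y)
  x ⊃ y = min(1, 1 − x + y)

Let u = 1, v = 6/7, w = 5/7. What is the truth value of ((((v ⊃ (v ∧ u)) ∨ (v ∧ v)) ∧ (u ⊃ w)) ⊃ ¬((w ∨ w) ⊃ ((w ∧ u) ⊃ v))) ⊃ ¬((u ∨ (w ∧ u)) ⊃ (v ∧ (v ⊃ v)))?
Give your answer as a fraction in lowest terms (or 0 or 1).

v ∧ u = 6/7 ∧ 1 = 6/7
v ⊃ (v ∧ u) = 6/7 ⊃ 6/7 = 1
v ∧ v = 6/7 ∧ 6/7 = 6/7
(v ⊃ (v ∧ u)) ∨ (v ∧ v) = 1 ∨ 6/7 = 1
u ⊃ w = 1 ⊃ 5/7 = 5/7
((v ⊃ (v ∧ u)) ∨ (v ∧ v)) ∧ (u ⊃ w) = 1 ∧ 5/7 = 5/7
w ∨ w = 5/7 ∨ 5/7 = 5/7
w ∧ u = 5/7 ∧ 1 = 5/7
(w ∧ u) ⊃ v = 5/7 ⊃ 6/7 = 1
(w ∨ w) ⊃ ((w ∧ u) ⊃ v) = 5/7 ⊃ 1 = 1
¬((w ∨ w) ⊃ ((w ∧ u) ⊃ v)) = ¬1 = 0
(((v ⊃ (v ∧ u)) ∨ (v ∧ v)) ∧ (u ⊃ w)) ⊃ ¬((w ∨ w) ⊃ ((w ∧ u) ⊃ v)) = 5/7 ⊃ 0 = 2/7
w ∧ u = 5/7 ∧ 1 = 5/7
u ∨ (w ∧ u) = 1 ∨ 5/7 = 1
v ⊃ v = 6/7 ⊃ 6/7 = 1
v ∧ (v ⊃ v) = 6/7 ∧ 1 = 6/7
(u ∨ (w ∧ u)) ⊃ (v ∧ (v ⊃ v)) = 1 ⊃ 6/7 = 6/7
¬((u ∨ (w ∧ u)) ⊃ (v ∧ (v ⊃ v))) = ¬6/7 = 1/7
((((v ⊃ (v ∧ u)) ∨ (v ∧ v)) ∧ (u ⊃ w)) ⊃ ¬((w ∨ w) ⊃ ((w ∧ u) ⊃ v))) ⊃ ¬((u ∨ (w ∧ u)) ⊃ (v ∧ (v ⊃ v))) = 2/7 ⊃ 1/7 = 6/7

6/7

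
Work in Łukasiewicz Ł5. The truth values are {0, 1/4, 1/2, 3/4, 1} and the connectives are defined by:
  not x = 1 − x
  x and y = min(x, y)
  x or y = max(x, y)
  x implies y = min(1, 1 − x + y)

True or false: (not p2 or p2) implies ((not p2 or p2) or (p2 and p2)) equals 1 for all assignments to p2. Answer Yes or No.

p2 = 0 ↦ 1
p2 = 1/4 ↦ 1
p2 = 1/2 ↦ 1
p2 = 3/4 ↦ 1
p2 = 1 ↦ 1
Every assignment gives a value ≥ 1.

Yes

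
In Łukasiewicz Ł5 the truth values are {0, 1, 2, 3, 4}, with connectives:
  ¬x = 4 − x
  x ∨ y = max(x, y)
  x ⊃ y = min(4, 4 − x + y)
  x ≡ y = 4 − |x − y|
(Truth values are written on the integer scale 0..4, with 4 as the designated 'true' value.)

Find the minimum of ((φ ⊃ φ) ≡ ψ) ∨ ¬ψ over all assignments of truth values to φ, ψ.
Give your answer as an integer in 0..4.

Take φ = 0, ψ = 2:
φ ⊃ φ = 0 ⊃ 0 = 4
(φ ⊃ φ) ≡ ψ = 4 ≡ 2 = 2
¬ψ = ¬2 = 2
((φ ⊃ φ) ≡ ψ) ∨ ¬ψ = 2 ∨ 2 = 2
No assignment yields a value below 2, so this is the minimum.

2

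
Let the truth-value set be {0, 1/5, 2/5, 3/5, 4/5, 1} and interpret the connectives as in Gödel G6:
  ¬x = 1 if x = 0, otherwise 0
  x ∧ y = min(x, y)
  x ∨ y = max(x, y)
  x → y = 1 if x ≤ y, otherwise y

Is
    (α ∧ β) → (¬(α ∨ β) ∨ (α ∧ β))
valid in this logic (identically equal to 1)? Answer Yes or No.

Yes

At α = 1/5, β = 2/5, for instance:
α ∧ β = 1/5 ∧ 2/5 = 1/5
α ∨ β = 1/5 ∨ 2/5 = 2/5
¬(α ∨ β) = ¬2/5 = 0
¬(α ∨ β) ∨ (α ∧ β) = 0 ∨ 1/5 = 1/5
(α ∧ β) → (¬(α ∨ β) ∨ (α ∧ β)) = 1/5 → 1/5 = 1
and checking the remaining 35 assignments likewise gives ≥ 1 in every case.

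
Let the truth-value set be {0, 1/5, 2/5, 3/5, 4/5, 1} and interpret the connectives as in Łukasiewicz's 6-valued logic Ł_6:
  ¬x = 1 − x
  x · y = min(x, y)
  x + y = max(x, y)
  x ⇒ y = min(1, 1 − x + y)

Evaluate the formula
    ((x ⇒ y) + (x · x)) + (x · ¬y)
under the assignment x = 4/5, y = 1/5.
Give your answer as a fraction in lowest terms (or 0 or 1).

4/5

x ⇒ y = 4/5 ⇒ 1/5 = 2/5
x · x = 4/5 · 4/5 = 4/5
(x ⇒ y) + (x · x) = 2/5 + 4/5 = 4/5
¬y = ¬1/5 = 4/5
x · ¬y = 4/5 · 4/5 = 4/5
((x ⇒ y) + (x · x)) + (x · ¬y) = 4/5 + 4/5 = 4/5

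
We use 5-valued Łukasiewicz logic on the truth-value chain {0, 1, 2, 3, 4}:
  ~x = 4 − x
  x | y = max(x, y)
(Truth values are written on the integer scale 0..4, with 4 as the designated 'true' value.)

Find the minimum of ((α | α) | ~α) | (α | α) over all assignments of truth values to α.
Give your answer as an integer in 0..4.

Take α = 2:
α | α = 2 | 2 = 2
~α = ~2 = 2
(α | α) | ~α = 2 | 2 = 2
α | α = 2 | 2 = 2
((α | α) | ~α) | (α | α) = 2 | 2 = 2
No assignment yields a value below 2, so this is the minimum.

2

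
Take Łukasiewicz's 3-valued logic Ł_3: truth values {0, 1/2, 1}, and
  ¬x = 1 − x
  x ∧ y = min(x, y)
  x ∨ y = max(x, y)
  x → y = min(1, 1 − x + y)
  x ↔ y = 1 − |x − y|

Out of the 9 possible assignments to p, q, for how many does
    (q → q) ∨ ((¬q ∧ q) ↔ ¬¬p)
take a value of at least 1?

p = 0, q = 0 ↦ 1  ≥
p = 0, q = 1/2 ↦ 1  ≥
p = 0, q = 1 ↦ 1  ≥
p = 1/2, q = 0 ↦ 1  ≥
p = 1/2, q = 1/2 ↦ 1  ≥
p = 1/2, q = 1 ↦ 1  ≥
p = 1, q = 0 ↦ 1  ≥
p = 1, q = 1/2 ↦ 1  ≥
p = 1, q = 1 ↦ 1  ≥
So 9 of the 9 assignments meet the threshold.

9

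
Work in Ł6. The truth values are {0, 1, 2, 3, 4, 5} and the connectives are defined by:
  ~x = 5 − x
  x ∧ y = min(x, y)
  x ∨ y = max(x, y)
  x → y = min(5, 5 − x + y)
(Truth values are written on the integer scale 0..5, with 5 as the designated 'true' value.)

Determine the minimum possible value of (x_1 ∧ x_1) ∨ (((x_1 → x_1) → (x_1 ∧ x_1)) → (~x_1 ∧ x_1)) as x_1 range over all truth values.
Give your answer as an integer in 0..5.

4

Take x_1 = 3:
x_1 ∧ x_1 = 3 ∧ 3 = 3
x_1 → x_1 = 3 → 3 = 5
x_1 ∧ x_1 = 3 ∧ 3 = 3
(x_1 → x_1) → (x_1 ∧ x_1) = 5 → 3 = 3
~x_1 = ~3 = 2
~x_1 ∧ x_1 = 2 ∧ 3 = 2
((x_1 → x_1) → (x_1 ∧ x_1)) → (~x_1 ∧ x_1) = 3 → 2 = 4
(x_1 ∧ x_1) ∨ (((x_1 → x_1) → (x_1 ∧ x_1)) → (~x_1 ∧ x_1)) = 3 ∨ 4 = 4
No assignment yields a value below 4, so this is the minimum.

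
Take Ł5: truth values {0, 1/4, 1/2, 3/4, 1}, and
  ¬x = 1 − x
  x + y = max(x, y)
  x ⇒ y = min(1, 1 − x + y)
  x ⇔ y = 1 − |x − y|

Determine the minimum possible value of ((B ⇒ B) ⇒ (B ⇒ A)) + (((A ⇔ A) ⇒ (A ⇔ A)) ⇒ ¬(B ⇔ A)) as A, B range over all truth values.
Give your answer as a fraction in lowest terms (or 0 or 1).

Take A = 0, B = 1/2:
B ⇒ B = 1/2 ⇒ 1/2 = 1
B ⇒ A = 1/2 ⇒ 0 = 1/2
(B ⇒ B) ⇒ (B ⇒ A) = 1 ⇒ 1/2 = 1/2
A ⇔ A = 0 ⇔ 0 = 1
A ⇔ A = 0 ⇔ 0 = 1
(A ⇔ A) ⇒ (A ⇔ A) = 1 ⇒ 1 = 1
B ⇔ A = 1/2 ⇔ 0 = 1/2
¬(B ⇔ A) = ¬1/2 = 1/2
((A ⇔ A) ⇒ (A ⇔ A)) ⇒ ¬(B ⇔ A) = 1 ⇒ 1/2 = 1/2
((B ⇒ B) ⇒ (B ⇒ A)) + (((A ⇔ A) ⇒ (A ⇔ A)) ⇒ ¬(B ⇔ A)) = 1/2 + 1/2 = 1/2
No assignment yields a value below 1/2, so this is the minimum.

1/2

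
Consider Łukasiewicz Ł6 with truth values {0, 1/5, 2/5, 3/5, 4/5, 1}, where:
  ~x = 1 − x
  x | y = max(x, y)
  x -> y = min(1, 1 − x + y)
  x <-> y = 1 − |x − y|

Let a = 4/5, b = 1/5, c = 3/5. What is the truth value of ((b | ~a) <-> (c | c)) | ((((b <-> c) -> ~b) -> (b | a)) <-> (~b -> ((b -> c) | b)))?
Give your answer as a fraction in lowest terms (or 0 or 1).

~a = ~4/5 = 1/5
b | ~a = 1/5 | 1/5 = 1/5
c | c = 3/5 | 3/5 = 3/5
(b | ~a) <-> (c | c) = 1/5 <-> 3/5 = 3/5
b <-> c = 1/5 <-> 3/5 = 3/5
~b = ~1/5 = 4/5
(b <-> c) -> ~b = 3/5 -> 4/5 = 1
b | a = 1/5 | 4/5 = 4/5
((b <-> c) -> ~b) -> (b | a) = 1 -> 4/5 = 4/5
~b = ~1/5 = 4/5
b -> c = 1/5 -> 3/5 = 1
(b -> c) | b = 1 | 1/5 = 1
~b -> ((b -> c) | b) = 4/5 -> 1 = 1
(((b <-> c) -> ~b) -> (b | a)) <-> (~b -> ((b -> c) | b)) = 4/5 <-> 1 = 4/5
((b | ~a) <-> (c | c)) | ((((b <-> c) -> ~b) -> (b | a)) <-> (~b -> ((b -> c) | b))) = 3/5 | 4/5 = 4/5

4/5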